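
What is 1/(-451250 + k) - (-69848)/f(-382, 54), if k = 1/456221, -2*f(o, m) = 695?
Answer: -28759177595153899/143079459743055 ≈ -201.00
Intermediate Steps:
f(o, m) = -695/2 (f(o, m) = -½*695 = -695/2)
k = 1/456221 ≈ 2.1919e-6
1/(-451250 + k) - (-69848)/f(-382, 54) = 1/(-451250 + 1/456221) - (-69848)/(-695/2) = 1/(-205869726249/456221) - (-69848)*(-2)/695 = -456221/205869726249 - 1*139696/695 = -456221/205869726249 - 139696/695 = -28759177595153899/143079459743055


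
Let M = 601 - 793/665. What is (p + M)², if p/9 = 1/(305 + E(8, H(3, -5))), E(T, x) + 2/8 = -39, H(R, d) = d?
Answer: 179797095466815376/499700541025 ≈ 3.5981e+5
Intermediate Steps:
E(T, x) = -157/4 (E(T, x) = -¼ - 39 = -157/4)
M = 398872/665 (M = 601 - 793*1/665 = 601 - 793/665 = 398872/665 ≈ 599.81)
p = 36/1063 (p = 9/(305 - 157/4) = 9/(1063/4) = 9*(4/1063) = 36/1063 ≈ 0.033866)
(p + M)² = (36/1063 + 398872/665)² = (424024876/706895)² = 179797095466815376/499700541025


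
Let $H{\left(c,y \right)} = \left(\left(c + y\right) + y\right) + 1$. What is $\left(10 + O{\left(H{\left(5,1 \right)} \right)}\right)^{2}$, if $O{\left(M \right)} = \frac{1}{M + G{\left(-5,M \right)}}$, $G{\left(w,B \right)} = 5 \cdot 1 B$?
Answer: $\frac{231361}{2304} \approx 100.42$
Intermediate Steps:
$G{\left(w,B \right)} = 5 B$
$H{\left(c,y \right)} = 1 + c + 2 y$ ($H{\left(c,y \right)} = \left(c + 2 y\right) + 1 = 1 + c + 2 y$)
$O{\left(M \right)} = \frac{1}{6 M}$ ($O{\left(M \right)} = \frac{1}{M + 5 M} = \frac{1}{6 M}$)
$\left(10 + O{\left(H{\left(5,1 \right)} \right)}\right)^{2} = \left(10 + \frac{1}{6 \left(1 + 5 + 2 \cdot 1\right)}\right)^{2} = \left(10 + \frac{1}{6 \left(1 + 5 + 2\right)}\right)^{2} = \left(10 + \frac{1}{6 \cdot 8}\right)^{2} = \left(10 + \frac{1}{6} \cdot \frac{1}{8}\right)^{2} = \left(10 + \frac{1}{48}\right)^{2} = \left(\frac{481}{48}\right)^{2} = \frac{231361}{2304}$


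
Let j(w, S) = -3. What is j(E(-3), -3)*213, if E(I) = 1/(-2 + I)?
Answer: -639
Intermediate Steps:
j(E(-3), -3)*213 = -3*213 = -639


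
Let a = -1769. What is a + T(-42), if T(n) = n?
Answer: -1811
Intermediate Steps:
a + T(-42) = -1769 - 42 = -1811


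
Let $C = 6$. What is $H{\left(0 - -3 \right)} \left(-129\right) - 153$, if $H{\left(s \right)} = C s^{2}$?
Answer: $-7119$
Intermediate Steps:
$H{\left(s \right)} = 6 s^{2}$
$H{\left(0 - -3 \right)} \left(-129\right) - 153 = 6 \left(0 - -3\right)^{2} \left(-129\right) - 153 = 6 \left(0 + 3\right)^{2} \left(-129\right) - 153 = 6 \cdot 3^{2} \left(-129\right) - 153 = 6 \cdot 9 \left(-129\right) - 153 = 54 \left(-129\right) - 153 = -6966 - 153 = -7119$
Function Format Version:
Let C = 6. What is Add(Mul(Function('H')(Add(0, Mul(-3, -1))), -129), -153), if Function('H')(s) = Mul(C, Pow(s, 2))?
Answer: -7119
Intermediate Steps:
Function('H')(s) = Mul(6, Pow(s, 2))
Add(Mul(Function('H')(Add(0, Mul(-3, -1))), -129), -153) = Add(Mul(Mul(6, Pow(Add(0, Mul(-3, -1)), 2)), -129), -153) = Add(Mul(Mul(6, Pow(Add(0, 3), 2)), -129), -153) = Add(Mul(Mul(6, Pow(3, 2)), -129), -153) = Add(Mul(Mul(6, 9), -129), -153) = Add(Mul(54, -129), -153) = Add(-6966, -153) = -7119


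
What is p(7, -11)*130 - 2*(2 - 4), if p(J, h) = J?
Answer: 914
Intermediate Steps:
p(7, -11)*130 - 2*(2 - 4) = 7*130 - 2*(2 - 4) = 910 - 2*(-2) = 910 + 4 = 914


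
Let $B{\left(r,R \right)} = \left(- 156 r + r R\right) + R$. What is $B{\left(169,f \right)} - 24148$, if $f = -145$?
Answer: $-75162$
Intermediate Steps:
$B{\left(r,R \right)} = R - 156 r + R r$ ($B{\left(r,R \right)} = \left(- 156 r + R r\right) + R = R - 156 r + R r$)
$B{\left(169,f \right)} - 24148 = \left(-145 - 26364 - 24505\right) - 24148 = -51014 - 24148 = -75162$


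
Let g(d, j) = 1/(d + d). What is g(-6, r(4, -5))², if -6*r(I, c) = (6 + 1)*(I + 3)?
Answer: 1/144 ≈ 0.0069444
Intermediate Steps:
r(I, c) = -7/2 - 7*I/6 (r(I, c) = -(6 + 1)*(I + 3)/6 = -7*(3 + I)/6 = -(21 + 7*I)/6 = -7/2 - 7*I/6)
g(d, j) = 1/(2*d)
g(-6, r(4, -5))² = ((½)/(-6))² = ((½)*(-⅙))² = (-1/12)² = 1/144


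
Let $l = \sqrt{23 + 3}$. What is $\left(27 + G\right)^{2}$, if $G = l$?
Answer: $\left(27 + \sqrt{26}\right)^{2} \approx 1030.3$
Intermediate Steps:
$l = \sqrt{26} \approx 5.099$
$G = \sqrt{26} \approx 5.099$
$\left(27 + G\right)^{2} = \left(27 + \sqrt{26}\right)^{2}$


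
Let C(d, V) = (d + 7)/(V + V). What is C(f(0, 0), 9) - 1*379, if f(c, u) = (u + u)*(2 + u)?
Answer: -6815/18 ≈ -378.61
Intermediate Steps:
f(c, u) = 2*u*(2 + u) (f(c, u) = (2*u)*(2 + u) = 2*u*(2 + u))
C(d, V) = (7 + d)/(2*V) (C(d, V) = (7 + d)/((2*V)) = (7 + d)*(1/(2*V)) = (7 + d)/(2*V))
C(f(0, 0), 9) - 1*379 = (½)*(7 + 2*0*(2 + 0))/9 - 1*379 = (½)*(⅑)*(7 + 2*0*2) - 379 = (½)*(⅑)*(7 + 0) - 379 = (½)*(⅑)*7 - 379 = 7/18 - 379 = -6815/18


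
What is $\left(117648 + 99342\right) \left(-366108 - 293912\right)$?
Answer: $-143217739800$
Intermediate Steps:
$\left(117648 + 99342\right) \left(-366108 - 293912\right) = 216990 \left(-660020\right) = -143217739800$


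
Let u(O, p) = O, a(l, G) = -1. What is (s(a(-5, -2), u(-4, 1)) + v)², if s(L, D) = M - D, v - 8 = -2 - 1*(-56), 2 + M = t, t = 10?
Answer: 5476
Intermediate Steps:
M = 8 (M = -2 + 10 = 8)
v = 62 (v = 8 + (-2 - 1*(-56)) = 8 + (-2 + 56) = 8 + 54 = 62)
s(L, D) = 8 - D
(s(a(-5, -2), u(-4, 1)) + v)² = ((8 - 1*(-4)) + 62)² = ((8 + 4) + 62)² = (12 + 62)² = 74² = 5476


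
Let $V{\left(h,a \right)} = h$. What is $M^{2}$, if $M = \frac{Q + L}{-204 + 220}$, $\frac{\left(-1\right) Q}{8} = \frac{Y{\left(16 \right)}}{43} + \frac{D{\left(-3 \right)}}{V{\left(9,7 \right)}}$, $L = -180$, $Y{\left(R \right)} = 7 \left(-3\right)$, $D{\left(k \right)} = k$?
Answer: $\frac{31281649}{266256} \approx 117.49$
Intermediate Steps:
$Y{\left(R \right)} = -21$
$Q = \frac{848}{129}$ ($Q = - 8 \left(- \frac{21}{43} - \frac{3}{9}\right) = - 8 \left(\left(-21\right) \frac{1}{43} - \frac{1}{3}\right) = - 8 \left(- \frac{21}{43} - \frac{1}{3}\right) = \left(-8\right) \left(- \frac{106}{129}\right) = \frac{848}{129} \approx 6.5736$)
$M = - \frac{5593}{516}$ ($M = \frac{\frac{848}{129} - 180}{-204 + 220} = - \frac{22372}{129 \cdot 16} = \left(- \frac{22372}{129}\right) \frac{1}{16} = - \frac{5593}{516} \approx -10.839$)
$M^{2} = \left(- \frac{5593}{516}\right)^{2} = \frac{31281649}{266256}$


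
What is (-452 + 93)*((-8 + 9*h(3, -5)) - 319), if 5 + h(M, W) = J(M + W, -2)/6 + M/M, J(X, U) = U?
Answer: 131394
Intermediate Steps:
h(M, W) = -13/3 (h(M, W) = -5 + (-2/6 + M/M) = -5 + (-2*⅙ + 1) = -5 + (-⅓ + 1) = -5 + ⅔ = -13/3)
(-452 + 93)*((-8 + 9*h(3, -5)) - 319) = (-452 + 93)*((-8 + 9*(-13/3)) - 319) = -359*((-8 - 39) - 319) = -359*(-47 - 319) = -359*(-366) = 131394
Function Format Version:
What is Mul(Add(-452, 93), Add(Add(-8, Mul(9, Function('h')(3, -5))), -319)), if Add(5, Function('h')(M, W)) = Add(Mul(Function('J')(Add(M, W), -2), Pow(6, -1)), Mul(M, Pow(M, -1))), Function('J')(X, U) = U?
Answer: 131394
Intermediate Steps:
Function('h')(M, W) = Rational(-13, 3) (Function('h')(M, W) = Add(-5, Add(Mul(-2, Pow(6, -1)), Mul(M, Pow(M, -1)))) = Add(-5, Add(Mul(-2, Rational(1, 6)), 1)) = Add(-5, Add(Rational(-1, 3), 1)) = Add(-5, Rational(2, 3)) = Rational(-13, 3))
Mul(Add(-452, 93), Add(Add(-8, Mul(9, Function('h')(3, -5))), -319)) = Mul(Add(-452, 93), Add(Add(-8, Mul(9, Rational(-13, 3))), -319)) = Mul(-359, Add(Add(-8, -39), -319)) = Mul(-359, Add(-47, -319)) = Mul(-359, -366) = 131394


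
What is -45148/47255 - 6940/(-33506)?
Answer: -592389594/791663015 ≈ -0.74829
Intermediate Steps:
-45148/47255 - 6940/(-33506) = -45148*1/47255 - 6940*(-1/33506) = -45148/47255 + 3470/16753 = -592389594/791663015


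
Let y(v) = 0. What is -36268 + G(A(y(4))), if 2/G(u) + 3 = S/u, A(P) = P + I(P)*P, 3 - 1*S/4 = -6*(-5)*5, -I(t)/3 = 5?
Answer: -36268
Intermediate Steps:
I(t) = -15 (I(t) = -3*5 = -15)
S = -588 (S = 12 - 4*(-6*(-5))*5 = 12 - 120*5 = 12 - 4*150 = 12 - 600 = -588)
A(P) = -14*P (A(P) = P - 15*P = -14*P)
G(u) = 2/(-3 - 588/u)
-36268 + G(A(y(4))) = -36268 - 2*(-14*0)/(588 + 3*(-14*0)) = -36268 - 2*0/(588 + 3*0) = -36268 - 2*0/(588 + 0) = -36268 - 2*0/588 = -36268 - 2*0*1/588 = -36268 + 0 = -36268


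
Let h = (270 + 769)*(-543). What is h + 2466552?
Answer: 1902375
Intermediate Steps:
h = -564177 (h = 1039*(-543) = -564177)
h + 2466552 = -564177 + 2466552 = 1902375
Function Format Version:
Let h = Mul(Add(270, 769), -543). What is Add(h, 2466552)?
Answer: 1902375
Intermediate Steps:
h = -564177 (h = Mul(1039, -543) = -564177)
Add(h, 2466552) = Add(-564177, 2466552) = 1902375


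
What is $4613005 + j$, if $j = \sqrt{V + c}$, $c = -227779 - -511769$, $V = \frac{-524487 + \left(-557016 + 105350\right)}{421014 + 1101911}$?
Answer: $4613005 + \frac{\sqrt{26346267127365449}}{304585} \approx 4.6135 \cdot 10^{6}$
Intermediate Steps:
$V = - \frac{976153}{1522925}$ ($V = \frac{-524487 - 451666}{1522925} = \left(-976153\right) \frac{1}{1522925} = - \frac{976153}{1522925} \approx -0.64097$)
$c = 283990$ ($c = -227779 + 511769 = 283990$)
$j = \frac{\sqrt{26346267127365449}}{304585}$ ($j = \sqrt{- \frac{976153}{1522925} + 283990} = \sqrt{\frac{432494494597}{1522925}} = \frac{\sqrt{26346267127365449}}{304585} \approx 532.91$)
$4613005 + j = 4613005 + \frac{\sqrt{26346267127365449}}{304585}$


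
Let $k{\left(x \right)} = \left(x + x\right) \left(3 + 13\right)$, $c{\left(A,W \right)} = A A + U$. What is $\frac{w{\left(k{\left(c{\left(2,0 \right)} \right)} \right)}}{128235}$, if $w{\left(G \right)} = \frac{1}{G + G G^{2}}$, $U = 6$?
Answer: $\frac{1}{4202045515200} \approx 2.3798 \cdot 10^{-13}$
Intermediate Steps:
$c{\left(A,W \right)} = 6 + A^{2}$ ($c{\left(A,W \right)} = A A + 6 = A^{2} + 6 = 6 + A^{2}$)
$k{\left(x \right)} = 32 x$ ($k{\left(x \right)} = 2 x 16 = 32 x$)
$w{\left(G \right)} = \frac{1}{G + G^{3}}$
$\frac{w{\left(k{\left(c{\left(2,0 \right)} \right)} \right)}}{128235} = \frac{1}{\left(32 \left(6 + 2^{2}\right) + \left(32 \left(6 + 2^{2}\right)\right)^{3}\right) 128235} = \frac{1}{32 \left(6 + 4\right) + \left(32 \left(6 + 4\right)\right)^{3}} \cdot \frac{1}{128235} = \frac{1}{32 \cdot 10 + \left(32 \cdot 10\right)^{3}} \cdot \frac{1}{128235} = \frac{1}{320 + 320^{3}} \cdot \frac{1}{128235} = \frac{1}{320 + 32768000} \cdot \frac{1}{128235} = \frac{1}{32768320} \cdot \frac{1}{128235} = \frac{1}{4202045515200}$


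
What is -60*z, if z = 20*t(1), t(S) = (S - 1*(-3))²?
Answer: -19200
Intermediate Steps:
t(S) = (3 + S)² (t(S) = (S + 3)² = (3 + S)²)
z = 320 (z = 20*(3 + 1)² = 20*4² = 20*16 = 320)
-60*z = -60*320 = -19200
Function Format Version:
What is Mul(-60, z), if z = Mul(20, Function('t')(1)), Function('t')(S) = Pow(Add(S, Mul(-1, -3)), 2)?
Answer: -19200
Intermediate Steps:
Function('t')(S) = Pow(Add(3, S), 2) (Function('t')(S) = Pow(Add(S, 3), 2) = Pow(Add(3, S), 2))
z = 320 (z = Mul(20, Pow(Add(3, 1), 2)) = Mul(20, Pow(4, 2)) = Mul(20, 16) = 320)
Mul(-60, z) = Mul(-60, 320) = -19200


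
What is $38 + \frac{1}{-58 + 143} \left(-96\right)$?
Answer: $\frac{3134}{85} \approx 36.871$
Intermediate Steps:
$38 + \frac{1}{-58 + 143} \left(-96\right) = 38 + \frac{1}{85} \left(-96\right) = 38 - \frac{96}{85} = \frac{3134}{85}$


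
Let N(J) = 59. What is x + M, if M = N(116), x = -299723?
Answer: -299664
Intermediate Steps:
M = 59
x + M = -299723 + 59 = -299664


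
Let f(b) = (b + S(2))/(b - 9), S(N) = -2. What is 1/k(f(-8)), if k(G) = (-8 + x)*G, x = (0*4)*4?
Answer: -17/80 ≈ -0.21250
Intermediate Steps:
x = 0 (x = 0*4 = 0)
f(b) = (-2 + b)/(-9 + b) (f(b) = (b - 2)/(b - 9) = (-2 + b)/(-9 + b))
k(G) = -8*G (k(G) = (-8 + 0)*G = -8*G)
1/k(f(-8)) = 1/(-8*(-2 - 8)/(-9 - 8)) = 1/(-8*(-10)/(-17)) = 1/(-(-8)*(-10)/17) = 1/(-8*10/17) = 1/(-80/17) = -17/80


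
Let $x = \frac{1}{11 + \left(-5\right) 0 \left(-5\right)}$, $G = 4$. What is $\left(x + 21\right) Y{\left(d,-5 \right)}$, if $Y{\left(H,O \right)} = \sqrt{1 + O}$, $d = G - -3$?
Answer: $\frac{464 i}{11} \approx 42.182 i$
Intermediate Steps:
$d = 7$ ($d = 4 - -3 = 4 + 3 = 7$)
$x = \frac{1}{11}$ ($x = \frac{1}{11 + 0 \left(-5\right)} = \frac{1}{11 + 0} = \frac{1}{11} \approx 0.090909$)
$\left(x + 21\right) Y{\left(d,-5 \right)} = \left(\frac{1}{11} + 21\right) \sqrt{1 - 5} = \frac{232 \sqrt{-4}}{11} = \frac{232 \cdot 2 i}{11} = \frac{464 i}{11}$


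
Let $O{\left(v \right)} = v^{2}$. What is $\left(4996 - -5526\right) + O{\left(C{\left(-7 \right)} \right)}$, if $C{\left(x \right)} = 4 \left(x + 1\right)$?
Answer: $11098$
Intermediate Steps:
$C{\left(x \right)} = 4 + 4 x$ ($C{\left(x \right)} = 4 \left(1 + x\right) = 4 + 4 x$)
$\left(4996 - -5526\right) + O{\left(C{\left(-7 \right)} \right)} = \left(4996 - -5526\right) + \left(4 + 4 \left(-7\right)\right)^{2} = \left(4996 + \left(-782 + 6308\right)\right) + \left(4 - 28\right)^{2} = \left(4996 + 5526\right) + \left(-24\right)^{2} = 10522 + 576 = 11098$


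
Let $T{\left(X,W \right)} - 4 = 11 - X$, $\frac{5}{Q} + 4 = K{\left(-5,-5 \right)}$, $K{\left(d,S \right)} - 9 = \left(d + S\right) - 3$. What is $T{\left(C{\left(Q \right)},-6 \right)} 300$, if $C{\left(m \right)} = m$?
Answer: $\frac{9375}{2} \approx 4687.5$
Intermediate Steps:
$K{\left(d,S \right)} = 6 + S + d$ ($K{\left(d,S \right)} = 9 - \left(3 - S - d\right) = 9 + \left(-3 + S + d\right) = 6 + S + d$)
$Q = - \frac{5}{8}$ ($Q = \frac{5}{-4 - 4} = \frac{5}{-8} = 5 \left(- \frac{1}{8}\right) = - \frac{5}{8} \approx -0.625$)
$T{\left(X,W \right)} = 15 - X$ ($T{\left(X,W \right)} = 4 - \left(-11 + X\right) = 15 - X$)
$T{\left(C{\left(Q \right)},-6 \right)} 300 = \left(15 - - \frac{5}{8}\right) 300 = \left(15 + \frac{5}{8}\right) 300 = \frac{125}{8} \cdot 300 = \frac{9375}{2}$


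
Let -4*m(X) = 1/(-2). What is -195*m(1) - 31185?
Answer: -249675/8 ≈ -31209.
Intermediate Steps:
m(X) = ⅛ (m(X) = -¼/(-2) = -¼*(-½) = ⅛)
-195*m(1) - 31185 = -195*⅛ - 31185 = -195/8 - 31185 = -249675/8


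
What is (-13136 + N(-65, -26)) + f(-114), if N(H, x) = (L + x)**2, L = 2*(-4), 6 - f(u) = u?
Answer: -11860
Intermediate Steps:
f(u) = 6 - u
L = -8
N(H, x) = (-8 + x)**2
(-13136 + N(-65, -26)) + f(-114) = (-13136 + (-8 - 26)**2) + (6 - 1*(-114)) = (-13136 + (-34)**2) + (6 + 114) = (-13136 + 1156) + 120 = -11980 + 120 = -11860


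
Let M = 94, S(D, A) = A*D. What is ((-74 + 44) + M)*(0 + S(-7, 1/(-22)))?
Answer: 224/11 ≈ 20.364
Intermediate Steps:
((-74 + 44) + M)*(0 + S(-7, 1/(-22))) = ((-74 + 44) + 94)*(0 - 7/(-22)) = (-30 + 94)*(0 - 1/22*(-7)) = 64*(0 + 7/22) = 64*(7/22) = 224/11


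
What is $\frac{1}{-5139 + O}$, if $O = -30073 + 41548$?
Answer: $\frac{1}{6336} \approx 0.00015783$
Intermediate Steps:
$O = 11475$
$\frac{1}{-5139 + O} = \frac{1}{-5139 + 11475} = \frac{1}{6336}$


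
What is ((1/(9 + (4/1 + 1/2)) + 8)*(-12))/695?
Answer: -872/6255 ≈ -0.13941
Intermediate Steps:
((1/(9 + (4/1 + 1/2)) + 8)*(-12))/695 = ((1/(9 + (4*1 + 1*(1/2))) + 8)*(-12))*(1/695) = ((1/(9 + (4 + 1/2)) + 8)*(-12))*(1/695) = ((1/(9 + 9/2) + 8)*(-12))*(1/695) = ((1/(27/2) + 8)*(-12))*(1/695) = ((2/27 + 8)*(-12))*(1/695) = ((218/27)*(-12))*(1/695) = -872/9*1/695 = -872/6255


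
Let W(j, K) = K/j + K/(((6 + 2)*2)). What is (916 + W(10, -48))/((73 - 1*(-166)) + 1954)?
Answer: 4541/10965 ≈ 0.41414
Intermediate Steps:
W(j, K) = K/16 + K/j (W(j, K) = K/j + K/((8*2)) = K/j + K/16 = K/16 + K/j)
(916 + W(10, -48))/((73 - 1*(-166)) + 1954) = (916 + ((1/16)*(-48) - 48/10))/((73 - 1*(-166)) + 1954) = (916 + (-3 - 48*⅒))/((73 + 166) + 1954) = (916 + (-3 - 24/5))/(239 + 1954) = (916 - 39/5)/2193 = (4541/5)*(1/2193) = 4541/10965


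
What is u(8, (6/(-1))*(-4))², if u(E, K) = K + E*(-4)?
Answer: 64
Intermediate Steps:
u(E, K) = K - 4*E
u(8, (6/(-1))*(-4))² = ((6/(-1))*(-4) - 4*8)² = ((6*(-1))*(-4) - 32)² = (-6*(-4) - 32)² = (24 - 32)² = (-8)² = 64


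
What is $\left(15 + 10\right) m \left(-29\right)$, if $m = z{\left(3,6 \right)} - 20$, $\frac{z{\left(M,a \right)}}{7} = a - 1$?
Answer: $-10875$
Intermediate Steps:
$z{\left(M,a \right)} = -7 + 7 a$ ($z{\left(M,a \right)} = 7 \left(a - 1\right) = 7 \left(-1 + a\right) = -7 + 7 a$)
$m = 15$ ($m = \left(-7 + 7 \cdot 6\right) - 20 = \left(-7 + 42\right) - 20 = 35 - 20 = 15$)
$\left(15 + 10\right) m \left(-29\right) = \left(15 + 10\right) 15 \left(-29\right) = 25 \cdot 15 \left(-29\right) = 375 \left(-29\right) = -10875$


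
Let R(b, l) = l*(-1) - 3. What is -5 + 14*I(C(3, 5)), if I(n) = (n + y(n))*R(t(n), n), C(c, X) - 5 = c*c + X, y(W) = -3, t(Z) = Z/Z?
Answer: -4933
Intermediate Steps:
t(Z) = 1
R(b, l) = -3 - l (R(b, l) = -l - 3 = -3 - l)
C(c, X) = 5 + X + c**2 (C(c, X) = 5 + (c*c + X) = 5 + (c**2 + X) = 5 + (X + c**2) = 5 + X + c**2)
I(n) = (-3 + n)*(-3 - n) (I(n) = (n - 3)*(-3 - n) = (-3 + n)*(-3 - n))
-5 + 14*I(C(3, 5)) = -5 + 14*(9 - (5 + 5 + 3**2)**2) = -5 + 14*(9 - (5 + 5 + 9)**2) = -5 + 14*(9 - 1*19**2) = -5 + 14*(9 - 1*361) = -5 + 14*(9 - 361) = -5 + 14*(-352) = -5 - 4928 = -4933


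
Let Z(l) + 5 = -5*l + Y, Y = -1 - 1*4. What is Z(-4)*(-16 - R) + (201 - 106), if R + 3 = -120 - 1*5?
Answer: 1215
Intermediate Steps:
Y = -5 (Y = -1 - 4 = -5)
R = -128 (R = -3 + (-120 - 1*5) = -3 + (-120 - 5) = -3 - 125 = -128)
Z(l) = -10 - 5*l (Z(l) = -5 + (-5*l - 5) = -5 + (-5 - 5*l) = -10 - 5*l)
Z(-4)*(-16 - R) + (201 - 106) = (-10 - 5*(-4))*(-16 - 1*(-128)) + (201 - 106) = (-10 + 20)*(-16 + 128) + 95 = 10*112 + 95 = 1120 + 95 = 1215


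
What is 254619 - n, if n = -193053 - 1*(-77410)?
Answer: 370262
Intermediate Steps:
n = -115643 (n = -193053 + 77410 = -115643)
254619 - n = 254619 - 1*(-115643) = 254619 + 115643 = 370262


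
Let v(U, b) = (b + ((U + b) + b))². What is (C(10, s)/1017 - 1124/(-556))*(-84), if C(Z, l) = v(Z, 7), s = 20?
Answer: -11741968/47121 ≈ -249.19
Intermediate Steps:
v(U, b) = (U + 3*b)² (v(U, b) = (b + (U + 2*b))² = (U + 3*b)²)
C(Z, l) = (21 + Z)² (C(Z, l) = (Z + 3*7)² = (Z + 21)² = (21 + Z)²)
(C(10, s)/1017 - 1124/(-556))*(-84) = ((21 + 10)²/1017 - 1124/(-556))*(-84) = (31²*(1/1017) - 1124*(-1/556))*(-84) = (961*(1/1017) + 281/139)*(-84) = (961/1017 + 281/139)*(-84) = (419356/141363)*(-84) = -11741968/47121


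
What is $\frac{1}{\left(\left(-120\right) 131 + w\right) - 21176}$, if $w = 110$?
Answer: $- \frac{1}{36786} \approx -2.7184 \cdot 10^{-5}$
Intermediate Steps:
$\frac{1}{\left(\left(-120\right) 131 + w\right) - 21176} = \frac{1}{\left(\left(-120\right) 131 + 110\right) - 21176} = \frac{1}{\left(-15720 + 110\right) - 21176} = \frac{1}{-15610 - 21176} = \frac{1}{-36786} = - \frac{1}{36786}$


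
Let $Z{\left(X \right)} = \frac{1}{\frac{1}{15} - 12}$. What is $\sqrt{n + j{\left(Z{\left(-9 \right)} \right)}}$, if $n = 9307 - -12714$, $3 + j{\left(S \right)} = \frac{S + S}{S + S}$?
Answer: $\sqrt{22019} \approx 148.39$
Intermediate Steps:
$Z{\left(X \right)} = - \frac{15}{179}$ ($Z{\left(X \right)} = \frac{1}{\frac{1}{15} - 12} = \frac{1}{- \frac{179}{15}} = - \frac{15}{179}$)
$j{\left(S \right)} = -2$ ($j{\left(S \right)} = -3 + \frac{S + S}{S + S} = -3 + \frac{2 S}{2 S} = -3 + 2 S \frac{1}{2 S} = -3 + 1 = -2$)
$n = 22021$ ($n = 9307 + 12714 = 22021$)
$\sqrt{n + j{\left(Z{\left(-9 \right)} \right)}} = \sqrt{22021 - 2} = \sqrt{22019}$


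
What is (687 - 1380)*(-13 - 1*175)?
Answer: 130284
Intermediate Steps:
(687 - 1380)*(-13 - 1*175) = -693*(-13 - 175) = -693*(-188) = 130284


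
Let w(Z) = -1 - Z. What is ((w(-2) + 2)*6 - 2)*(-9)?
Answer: -144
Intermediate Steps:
((w(-2) + 2)*6 - 2)*(-9) = (((-1 - 1*(-2)) + 2)*6 - 2)*(-9) = (((-1 + 2) + 2)*6 - 2)*(-9) = ((1 + 2)*6 - 2)*(-9) = (3*6 - 2)*(-9) = (18 - 2)*(-9) = 16*(-9) = -144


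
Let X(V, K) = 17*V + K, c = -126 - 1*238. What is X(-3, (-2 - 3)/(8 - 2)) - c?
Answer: 1873/6 ≈ 312.17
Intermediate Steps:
c = -364 (c = -126 - 238 = -364)
X(V, K) = K + 17*V
X(-3, (-2 - 3)/(8 - 2)) - c = ((-2 - 3)/(8 - 2) + 17*(-3)) - 1*(-364) = (-5/6 - 51) + 364 = (-5*⅙ - 51) + 364 = (-⅚ - 51) + 364 = -311/6 + 364 = 1873/6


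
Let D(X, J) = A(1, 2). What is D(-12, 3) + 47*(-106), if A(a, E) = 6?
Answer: -4976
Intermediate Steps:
D(X, J) = 6
D(-12, 3) + 47*(-106) = 6 + 47*(-106) = 6 - 4982 = -4976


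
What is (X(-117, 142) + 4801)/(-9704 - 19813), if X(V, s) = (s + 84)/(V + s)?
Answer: -120251/737925 ≈ -0.16296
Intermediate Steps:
X(V, s) = (84 + s)/(V + s)
(X(-117, 142) + 4801)/(-9704 - 19813) = ((84 + 142)/(-117 + 142) + 4801)/(-9704 - 19813) = (226/25 + 4801)/(-29517) = ((1/25)*226 + 4801)*(-1/29517) = (226/25 + 4801)*(-1/29517) = (120251/25)*(-1/29517) = -120251/737925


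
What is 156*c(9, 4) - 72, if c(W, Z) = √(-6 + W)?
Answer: -72 + 156*√3 ≈ 198.20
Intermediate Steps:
156*c(9, 4) - 72 = 156*√(-6 + 9) - 72 = 156*√3 - 72 = -72 + 156*√3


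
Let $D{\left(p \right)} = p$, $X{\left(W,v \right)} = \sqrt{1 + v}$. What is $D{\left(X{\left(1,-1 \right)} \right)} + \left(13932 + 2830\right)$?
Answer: $16762$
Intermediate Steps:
$D{\left(X{\left(1,-1 \right)} \right)} + \left(13932 + 2830\right) = \sqrt{1 - 1} + \left(13932 + 2830\right) = \sqrt{0} + 16762 = 0 + 16762 = 16762$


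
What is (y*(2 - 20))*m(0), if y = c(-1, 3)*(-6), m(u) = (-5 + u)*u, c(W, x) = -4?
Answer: 0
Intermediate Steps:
m(u) = u*(-5 + u)
y = 24 (y = -4*(-6) = 24)
(y*(2 - 20))*m(0) = (24*(2 - 20))*(0*(-5 + 0)) = (24*(-18))*(0*(-5)) = -432*0 = 0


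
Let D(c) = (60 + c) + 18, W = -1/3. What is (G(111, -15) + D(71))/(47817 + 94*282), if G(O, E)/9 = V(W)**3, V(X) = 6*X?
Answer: 77/74325 ≈ 0.0010360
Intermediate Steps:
W = -1/3 (W = -1*1/3 = -1/3 ≈ -0.33333)
G(O, E) = -72 (G(O, E) = 9*(6*(-1/3))**3 = 9*(-2)**3 = 9*(-8) = -72)
D(c) = 78 + c
(G(111, -15) + D(71))/(47817 + 94*282) = (-72 + (78 + 71))/(47817 + 94*282) = (-72 + 149)/(47817 + 26508) = 77/74325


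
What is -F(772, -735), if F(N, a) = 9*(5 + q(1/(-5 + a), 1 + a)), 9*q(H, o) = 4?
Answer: -49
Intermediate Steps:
q(H, o) = 4/9 (q(H, o) = (⅑)*4 = 4/9)
F(N, a) = 49 (F(N, a) = 9*(5 + 4/9) = 9*(49/9) = 49)
-F(772, -735) = -1*49 = -49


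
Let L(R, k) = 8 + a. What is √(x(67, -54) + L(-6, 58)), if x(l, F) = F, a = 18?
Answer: 2*I*√7 ≈ 5.2915*I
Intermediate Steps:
L(R, k) = 26 (L(R, k) = 8 + 18 = 26)
√(x(67, -54) + L(-6, 58)) = √(-54 + 26) = √(-28) = 2*I*√7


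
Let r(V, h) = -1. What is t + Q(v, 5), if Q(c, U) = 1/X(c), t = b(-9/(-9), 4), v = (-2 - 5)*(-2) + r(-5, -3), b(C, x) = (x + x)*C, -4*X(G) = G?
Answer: 100/13 ≈ 7.6923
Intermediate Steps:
X(G) = -G/4
b(C, x) = 2*C*x (b(C, x) = (2*x)*C = 2*C*x)
v = 13 (v = (-2 - 5)*(-2) - 1 = -7*(-2) - 1 = 14 - 1 = 13)
t = 8 (t = 2*(-9/(-9))*4 = 2*(-9*(-1/9))*4 = 2*1*4 = 8)
Q(c, U) = -4/c (Q(c, U) = 1/(-c/4) = -4/c)
t + Q(v, 5) = 8 - 4/13 = 100/13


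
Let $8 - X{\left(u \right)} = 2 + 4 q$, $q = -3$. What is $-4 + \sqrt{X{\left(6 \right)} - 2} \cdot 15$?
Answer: $56$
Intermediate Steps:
$X{\left(u \right)} = 18$ ($X{\left(u \right)} = 8 - \left(2 + 4 \left(-3\right)\right) = 8 - \left(2 - 12\right) = 8 - -10 = 8 + 10 = 18$)
$-4 + \sqrt{X{\left(6 \right)} - 2} \cdot 15 = -4 + \sqrt{18 - 2} \cdot 15 = -4 + \sqrt{16} \cdot 15 = -4 + 4 \cdot 15 = -4 + 60 = 56$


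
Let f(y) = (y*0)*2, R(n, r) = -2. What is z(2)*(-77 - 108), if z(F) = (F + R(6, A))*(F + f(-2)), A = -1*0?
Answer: 0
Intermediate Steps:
A = 0
f(y) = 0 (f(y) = 0*2 = 0)
z(F) = F*(-2 + F) (z(F) = (F - 2)*(F + 0) = (-2 + F)*F = F*(-2 + F))
z(2)*(-77 - 108) = (2*(-2 + 2))*(-77 - 108) = (2*0)*(-185) = 0*(-185) = 0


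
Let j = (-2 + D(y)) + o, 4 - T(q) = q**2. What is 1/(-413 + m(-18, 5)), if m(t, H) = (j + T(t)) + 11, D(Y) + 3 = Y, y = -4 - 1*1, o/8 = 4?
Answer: -1/700 ≈ -0.0014286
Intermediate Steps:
T(q) = 4 - q**2
o = 32 (o = 8*4 = 32)
y = -5 (y = -4 - 1 = -5)
D(Y) = -3 + Y
j = 22 (j = (-2 + (-3 - 5)) + 32 = (-2 - 8) + 32 = -10 + 32 = 22)
m(t, H) = 37 - t**2 (m(t, H) = (22 + (4 - t**2)) + 11 = (26 - t**2) + 11 = 37 - t**2)
1/(-413 + m(-18, 5)) = 1/(-413 + (37 - 1*(-18)**2)) = 1/(-413 + (37 - 1*324)) = 1/(-413 + (37 - 324)) = 1/(-413 - 287) = 1/(-700) = -1/700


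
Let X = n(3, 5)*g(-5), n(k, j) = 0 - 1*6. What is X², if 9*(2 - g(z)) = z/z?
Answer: 1156/9 ≈ 128.44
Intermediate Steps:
g(z) = 17/9 (g(z) = 2 - z/(9*z) = 2 - ⅑*1 = 2 - ⅑ = 17/9)
n(k, j) = -6 (n(k, j) = 0 - 6 = -6)
X = -34/3 (X = -6*17/9 = -34/3 ≈ -11.333)
X² = (-34/3)² = 1156/9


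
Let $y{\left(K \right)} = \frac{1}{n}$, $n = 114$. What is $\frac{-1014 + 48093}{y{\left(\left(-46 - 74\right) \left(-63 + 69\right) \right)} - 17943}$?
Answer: $- \frac{5367006}{2045501} \approx -2.6238$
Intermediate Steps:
$y{\left(K \right)} = \frac{1}{114}$
$\frac{-1014 + 48093}{y{\left(\left(-46 - 74\right) \left(-63 + 69\right) \right)} - 17943} = \frac{-1014 + 48093}{\frac{1}{114} - 17943} = \frac{47079}{- \frac{2045501}{114}} = 47079 \left(- \frac{114}{2045501}\right) = - \frac{5367006}{2045501}$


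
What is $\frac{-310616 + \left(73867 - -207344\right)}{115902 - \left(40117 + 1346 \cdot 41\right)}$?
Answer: $- \frac{29405}{20599} \approx -1.4275$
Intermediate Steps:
$\frac{-310616 + \left(73867 - -207344\right)}{115902 - \left(40117 + 1346 \cdot 41\right)} = \frac{-310616 + \left(73867 + 207344\right)}{115902 - 95303} = \frac{-310616 + 281211}{115902 - 95303} = - \frac{29405}{115902 - 95303} = - \frac{29405}{20599}$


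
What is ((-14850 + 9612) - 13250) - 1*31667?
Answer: -50155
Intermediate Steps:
((-14850 + 9612) - 13250) - 1*31667 = (-5238 - 13250) - 31667 = -18488 - 31667 = -50155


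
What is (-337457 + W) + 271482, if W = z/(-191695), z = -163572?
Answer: -12646914053/191695 ≈ -65974.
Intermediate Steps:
W = 163572/191695 (W = -163572/(-191695) = -163572*(-1/191695) = 163572/191695 ≈ 0.85329)
(-337457 + W) + 271482 = (-337457 + 163572/191695) + 271482 = -64688656043/191695 + 271482 = -12646914053/191695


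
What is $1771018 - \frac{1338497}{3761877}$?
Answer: $\frac{6662350542289}{3761877} \approx 1.771 \cdot 10^{6}$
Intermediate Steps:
$1771018 - \frac{1338497}{3761877} = \frac{6662350542289}{3761877}$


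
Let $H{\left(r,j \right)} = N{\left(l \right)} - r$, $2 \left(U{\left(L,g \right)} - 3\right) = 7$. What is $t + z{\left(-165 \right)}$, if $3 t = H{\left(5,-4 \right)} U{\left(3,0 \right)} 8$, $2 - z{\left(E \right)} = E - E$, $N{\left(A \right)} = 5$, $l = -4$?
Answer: $2$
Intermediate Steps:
$U{\left(L,g \right)} = \frac{13}{2}$ ($U{\left(L,g \right)} = 3 + \frac{1}{2} \cdot 7 = 3 + \frac{7}{2} = \frac{13}{2}$)
$z{\left(E \right)} = 2$ ($z{\left(E \right)} = 2 - \left(E - E\right) = 2 - 0 = 2 + 0 = 2$)
$H{\left(r,j \right)} = 5 - r$
$t = 0$ ($t = \frac{\left(5 - 5\right) \frac{13}{2} \cdot 8}{3} = \frac{0 \cdot \frac{13}{2} \cdot 8}{3} = \frac{0 \cdot 8}{3} = \frac{1}{3} \cdot 0 = 0$)
$t + z{\left(-165 \right)} = 0 + 2 = 2$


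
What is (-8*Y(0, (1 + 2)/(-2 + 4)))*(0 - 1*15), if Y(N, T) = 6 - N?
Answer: 720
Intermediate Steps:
(-8*Y(0, (1 + 2)/(-2 + 4)))*(0 - 1*15) = (-8*(6 - 1*0))*(0 - 1*15) = (-8*(6 + 0))*(0 - 15) = -8*6*(-15) = -48*(-15) = 720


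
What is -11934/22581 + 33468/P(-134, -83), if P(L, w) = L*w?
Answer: 2662440/1073273 ≈ 2.4807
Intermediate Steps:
-11934/22581 + 33468/P(-134, -83) = -11934/22581 + 33468/((-134*(-83))) = -11934*1/22581 + 33468/11122 = -102/193 + 33468*(1/11122) = -102/193 + 16734/5561 = 2662440/1073273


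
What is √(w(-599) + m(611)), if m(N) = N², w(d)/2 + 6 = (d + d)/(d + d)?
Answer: 3*√41479 ≈ 610.99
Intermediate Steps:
w(d) = -10 (w(d) = -12 + 2*((d + d)/(d + d)) = -12 + 2*((2*d)/((2*d))) = -12 + 2*((2*d)*(1/(2*d))) = -12 + 2*1 = -12 + 2 = -10)
√(w(-599) + m(611)) = √(-10 + 611²) = √(-10 + 373321) = √373311 = 3*√41479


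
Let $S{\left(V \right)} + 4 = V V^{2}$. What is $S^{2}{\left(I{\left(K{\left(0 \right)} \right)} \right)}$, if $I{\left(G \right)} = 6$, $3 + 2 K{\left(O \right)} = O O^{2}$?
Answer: $44944$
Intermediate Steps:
$K{\left(O \right)} = - \frac{3}{2} + \frac{O^{3}}{2}$ ($K{\left(O \right)} = - \frac{3}{2} + \frac{O O^{2}}{2} = - \frac{3}{2} + \frac{O^{3}}{2}$)
$S{\left(V \right)} = -4 + V^{3}$ ($S{\left(V \right)} = -4 + V V^{2} = -4 + V^{3}$)
$S^{2}{\left(I{\left(K{\left(0 \right)} \right)} \right)} = \left(-4 + 6^{3}\right)^{2} = \left(-4 + 216\right)^{2} = 212^{2} = 44944$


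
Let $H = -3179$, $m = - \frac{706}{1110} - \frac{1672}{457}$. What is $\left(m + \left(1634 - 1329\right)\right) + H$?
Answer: $- \frac{730036271}{253635} \approx -2878.3$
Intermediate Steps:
$m = - \frac{1089281}{253635}$ ($m = \left(-706\right) \frac{1}{1110} - \frac{1672}{457} = - \frac{353}{555} - \frac{1672}{457} = - \frac{1089281}{253635} \approx -4.2947$)
$\left(m + \left(1634 - 1329\right)\right) + H = \left(- \frac{1089281}{253635} + \left(1634 - 1329\right)\right) - 3179 = \left(- \frac{1089281}{253635} + 305\right) - 3179 = \frac{76269394}{253635} - 3179 = - \frac{730036271}{253635}$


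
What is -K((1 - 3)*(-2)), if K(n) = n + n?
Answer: -8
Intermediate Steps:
K(n) = 2*n
-K((1 - 3)*(-2)) = -2*(1 - 3)*(-2) = -2*(-2*(-2)) = -2*4 = -1*8 = -8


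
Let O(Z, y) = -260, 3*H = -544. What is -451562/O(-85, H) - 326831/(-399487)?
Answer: 90239062377/51933310 ≈ 1737.6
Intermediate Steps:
H = -544/3 (H = (⅓)*(-544) = -544/3 ≈ -181.33)
-451562/O(-85, H) - 326831/(-399487) = -451562/(-260) - 326831/(-399487) = -451562*(-1/260) - 326831*(-1/399487) = 225781/130 + 326831/399487 = 90239062377/51933310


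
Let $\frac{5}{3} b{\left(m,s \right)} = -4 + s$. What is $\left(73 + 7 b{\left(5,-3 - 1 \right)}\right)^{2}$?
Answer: $\frac{38809}{25} \approx 1552.4$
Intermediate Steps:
$b{\left(m,s \right)} = - \frac{12}{5} + \frac{3 s}{5}$ ($b{\left(m,s \right)} = \frac{3 \left(-4 + s\right)}{5} = - \frac{12}{5} + \frac{3 s}{5}$)
$\left(73 + 7 b{\left(5,-3 - 1 \right)}\right)^{2} = \left(73 + 7 \left(- \frac{12}{5} + \frac{3 \left(-3 - 1\right)}{5}\right)\right)^{2} = \left(73 + 7 \left(- \frac{12}{5} + \frac{3}{5} \left(-4\right)\right)\right)^{2} = \left(73 + 7 \left(- \frac{12}{5} - \frac{12}{5}\right)\right)^{2} = \left(73 + 7 \left(- \frac{24}{5}\right)\right)^{2} = \left(73 - \frac{168}{5}\right)^{2} = \left(\frac{197}{5}\right)^{2} = \frac{38809}{25}$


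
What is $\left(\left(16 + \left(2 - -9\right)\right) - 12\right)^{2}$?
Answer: $225$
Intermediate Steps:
$\left(\left(16 + \left(2 - -9\right)\right) - 12\right)^{2} = \left(\left(16 + \left(2 + 9\right)\right) - 12\right)^{2} = \left(\left(16 + 11\right) - 12\right)^{2} = \left(27 - 12\right)^{2} = 15^{2} = 225$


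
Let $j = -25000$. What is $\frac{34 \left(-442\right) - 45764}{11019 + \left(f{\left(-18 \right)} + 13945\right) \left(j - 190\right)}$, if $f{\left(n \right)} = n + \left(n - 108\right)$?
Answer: $\frac{60792}{347636171} \approx 0.00017487$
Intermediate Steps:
$f{\left(n \right)} = -108 + 2 n$ ($f{\left(n \right)} = n + \left(-108 + n\right) = -108 + 2 n$)
$\frac{34 \left(-442\right) - 45764}{11019 + \left(f{\left(-18 \right)} + 13945\right) \left(j - 190\right)} = \frac{34 \left(-442\right) - 45764}{11019 + \left(\left(-108 + 2 \left(-18\right)\right) + 13945\right) \left(-25000 - 190\right)} = \frac{-15028 - 45764}{11019 + \left(\left(-108 - 36\right) + 13945\right) \left(-25190\right)} = - \frac{60792}{11019 + \left(-144 + 13945\right) \left(-25190\right)} = - \frac{60792}{11019 + 13801 \left(-25190\right)} = - \frac{60792}{11019 - 347647190} = - \frac{60792}{-347636171} = \left(-60792\right) \left(- \frac{1}{347636171}\right) = \frac{60792}{347636171}$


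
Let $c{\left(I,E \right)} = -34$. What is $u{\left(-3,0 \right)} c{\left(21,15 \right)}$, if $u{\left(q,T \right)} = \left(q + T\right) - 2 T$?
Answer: $102$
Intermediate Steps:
$u{\left(q,T \right)} = q - T$ ($u{\left(q,T \right)} = \left(T + q\right) - 2 T = q - T$)
$u{\left(-3,0 \right)} c{\left(21,15 \right)} = \left(-3 - 0\right) \left(-34\right) = \left(-3 + 0\right) \left(-34\right) = \left(-3\right) \left(-34\right) = 102$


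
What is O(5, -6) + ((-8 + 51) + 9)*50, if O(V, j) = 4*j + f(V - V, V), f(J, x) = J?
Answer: 2576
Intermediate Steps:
O(V, j) = 4*j (O(V, j) = 4*j + (V - V) = 4*j + 0 = 4*j)
O(5, -6) + ((-8 + 51) + 9)*50 = 4*(-6) + ((-8 + 51) + 9)*50 = -24 + (43 + 9)*50 = -24 + 52*50 = -24 + 2600 = 2576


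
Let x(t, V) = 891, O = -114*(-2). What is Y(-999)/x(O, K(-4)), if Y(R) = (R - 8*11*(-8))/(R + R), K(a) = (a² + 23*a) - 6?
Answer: 295/1780218 ≈ 0.00016571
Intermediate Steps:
K(a) = -6 + a² + 23*a
O = 228
Y(R) = (704 + R)/(2*R) (Y(R) = (R - 88*(-8))/((2*R)) = (R + 704)*(1/(2*R)) = (704 + R)*(1/(2*R)) = (704 + R)/(2*R))
Y(-999)/x(O, K(-4)) = ((½)*(704 - 999)/(-999))/891 = ((½)*(-1/999)*(-295))*(1/891) = (295/1998)*(1/891) = 295/1780218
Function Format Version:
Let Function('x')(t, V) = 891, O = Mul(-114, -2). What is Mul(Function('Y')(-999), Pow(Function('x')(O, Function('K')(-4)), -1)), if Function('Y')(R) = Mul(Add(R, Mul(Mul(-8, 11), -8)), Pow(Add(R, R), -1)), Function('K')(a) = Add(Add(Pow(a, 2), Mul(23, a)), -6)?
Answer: Rational(295, 1780218) ≈ 0.00016571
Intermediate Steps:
Function('K')(a) = Add(-6, Pow(a, 2), Mul(23, a))
O = 228
Function('Y')(R) = Mul(Rational(1, 2), Pow(R, -1), Add(704, R)) (Function('Y')(R) = Mul(Add(R, Mul(-88, -8)), Pow(Mul(2, R), -1)) = Mul(Add(R, 704), Mul(Rational(1, 2), Pow(R, -1))) = Mul(Add(704, R), Mul(Rational(1, 2), Pow(R, -1))) = Mul(Rational(1, 2), Pow(R, -1), Add(704, R)))
Mul(Function('Y')(-999), Pow(Function('x')(O, Function('K')(-4)), -1)) = Mul(Mul(Rational(1, 2), Pow(-999, -1), Add(704, -999)), Pow(891, -1)) = Mul(Mul(Rational(1, 2), Rational(-1, 999), -295), Rational(1, 891)) = Mul(Rational(295, 1998), Rational(1, 891)) = Rational(295, 1780218)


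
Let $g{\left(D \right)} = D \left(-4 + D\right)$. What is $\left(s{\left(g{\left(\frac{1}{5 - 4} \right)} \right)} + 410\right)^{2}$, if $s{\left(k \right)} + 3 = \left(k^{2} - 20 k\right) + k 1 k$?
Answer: $235225$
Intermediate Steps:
$s{\left(k \right)} = -3 - 20 k + 2 k^{2}$ ($s{\left(k \right)} = -3 + \left(\left(k^{2} - 20 k\right) + k 1 k\right) = -3 + \left(\left(k^{2} - 20 k\right) + k k\right) = -3 + \left(\left(k^{2} - 20 k\right) + k^{2}\right) = -3 + \left(- 20 k + 2 k^{2}\right) = -3 - 20 k + 2 k^{2}$)
$\left(s{\left(g{\left(\frac{1}{5 - 4} \right)} \right)} + 410\right)^{2} = \left(\left(-3 - 20 \frac{-4 + \frac{1}{5 - 4}}{5 - 4} + 2 \left(\frac{-4 + \frac{1}{5 - 4}}{5 - 4}\right)^{2}\right) + 410\right)^{2} = \left(\left(-3 - 20 \frac{-4 + 1^{-1}}{1} + 2 \left(\frac{-4 + 1^{-1}}{1}\right)^{2}\right) + 410\right)^{2} = \left(\left(-3 - 20 \cdot 1 \left(-4 + 1\right) + 2 \left(1 \left(-4 + 1\right)\right)^{2}\right) + 410\right)^{2} = \left(\left(-3 - 20 \cdot 1 \left(-3\right) + 2 \left(1 \left(-3\right)\right)^{2}\right) + 410\right)^{2} = \left(\left(-3 - -60 + 2 \left(-3\right)^{2}\right) + 410\right)^{2} = \left(\left(-3 + 60 + 2 \cdot 9\right) + 410\right)^{2} = \left(\left(-3 + 60 + 18\right) + 410\right)^{2} = \left(75 + 410\right)^{2} = 485^{2} = 235225$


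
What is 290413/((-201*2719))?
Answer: -290413/546519 ≈ -0.53139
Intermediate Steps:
290413/((-201*2719)) = 290413/(-546519) = 290413*(-1/546519) = -290413/546519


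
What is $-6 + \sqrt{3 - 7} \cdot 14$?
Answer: $-6 + 28 i \approx -6.0 + 28.0 i$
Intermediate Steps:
$-6 + \sqrt{3 - 7} \cdot 14 = -6 + \sqrt{-4} \cdot 14 = -6 + 2 i 14 = -6 + 28 i$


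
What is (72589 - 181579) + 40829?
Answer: -68161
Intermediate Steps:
(72589 - 181579) + 40829 = -108990 + 40829 = -68161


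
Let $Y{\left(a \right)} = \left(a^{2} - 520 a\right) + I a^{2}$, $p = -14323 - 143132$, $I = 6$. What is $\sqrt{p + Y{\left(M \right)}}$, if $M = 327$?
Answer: $28 \sqrt{537} \approx 648.85$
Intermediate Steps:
$p = -157455$ ($p = -14323 - 143132 = -157455$)
$Y{\left(a \right)} = - 520 a + 7 a^{2}$ ($Y{\left(a \right)} = \left(a^{2} - 520 a\right) + 6 a^{2} = - 520 a + 7 a^{2}$)
$\sqrt{p + Y{\left(M \right)}} = \sqrt{-157455 + 327 \left(-520 + 7 \cdot 327\right)} = \sqrt{-157455 + 327 \left(-520 + 2289\right)} = \sqrt{-157455 + 327 \cdot 1769} = \sqrt{-157455 + 578463} = \sqrt{421008} = 28 \sqrt{537}$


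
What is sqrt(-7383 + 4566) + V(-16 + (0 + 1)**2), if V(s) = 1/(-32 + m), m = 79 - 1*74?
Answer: -1/27 + 3*I*sqrt(313) ≈ -0.037037 + 53.075*I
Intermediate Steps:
m = 5 (m = 79 - 74 = 5)
V(s) = -1/27 (V(s) = 1/(-32 + 5) = 1/(-27) = -1/27)
sqrt(-7383 + 4566) + V(-16 + (0 + 1)**2) = sqrt(-7383 + 4566) - 1/27 = sqrt(-2817) - 1/27 = 3*I*sqrt(313) - 1/27 = -1/27 + 3*I*sqrt(313)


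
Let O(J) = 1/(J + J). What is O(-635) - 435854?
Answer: -553534581/1270 ≈ -4.3585e+5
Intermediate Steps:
O(J) = 1/(2*J)
O(-635) - 435854 = (1/2)/(-635) - 435854 = (1/2)*(-1/635) - 435854 = -1/1270 - 435854 = -553534581/1270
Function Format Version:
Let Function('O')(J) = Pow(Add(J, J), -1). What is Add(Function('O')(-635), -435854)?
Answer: Rational(-553534581, 1270) ≈ -4.3585e+5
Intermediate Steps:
Function('O')(J) = Mul(Rational(1, 2), Pow(J, -1)) (Function('O')(J) = Pow(Mul(2, J), -1) = Mul(Rational(1, 2), Pow(J, -1)))
Add(Function('O')(-635), -435854) = Add(Mul(Rational(1, 2), Pow(-635, -1)), -435854) = Add(Mul(Rational(1, 2), Rational(-1, 635)), -435854) = Add(Rational(-1, 1270), -435854) = Rational(-553534581, 1270)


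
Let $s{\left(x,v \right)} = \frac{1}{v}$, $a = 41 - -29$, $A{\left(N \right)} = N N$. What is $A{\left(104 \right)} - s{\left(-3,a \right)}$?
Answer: $\frac{757119}{70} \approx 10816.0$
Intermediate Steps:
$A{\left(N \right)} = N^{2}$
$a = 70$ ($a = 41 + 29 = 70$)
$A{\left(104 \right)} - s{\left(-3,a \right)} = 104^{2} - \frac{1}{70} = 10816 - \frac{1}{70} = \frac{757119}{70}$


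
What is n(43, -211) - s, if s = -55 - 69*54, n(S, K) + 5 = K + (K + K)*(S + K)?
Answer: 74461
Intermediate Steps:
n(S, K) = -5 + K + 2*K*(K + S) (n(S, K) = -5 + (K + (K + K)*(S + K)) = -5 + (K + (2*K)*(K + S)) = -5 + (K + 2*K*(K + S)) = -5 + K + 2*K*(K + S))
s = -3781 (s = -55 - 3726 = -3781)
n(43, -211) - s = (-5 - 211 + 2*(-211)² + 2*(-211)*43) - 1*(-3781) = (-5 - 211 + 2*44521 - 18146) + 3781 = (-5 - 211 + 89042 - 18146) + 3781 = 70680 + 3781 = 74461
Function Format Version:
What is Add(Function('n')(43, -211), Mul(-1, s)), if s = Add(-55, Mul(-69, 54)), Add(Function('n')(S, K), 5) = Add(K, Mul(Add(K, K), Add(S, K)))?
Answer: 74461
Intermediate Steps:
Function('n')(S, K) = Add(-5, K, Mul(2, K, Add(K, S))) (Function('n')(S, K) = Add(-5, Add(K, Mul(Add(K, K), Add(S, K)))) = Add(-5, Add(K, Mul(Mul(2, K), Add(K, S)))) = Add(-5, Add(K, Mul(2, K, Add(K, S)))) = Add(-5, K, Mul(2, K, Add(K, S))))
s = -3781 (s = Add(-55, -3726) = -3781)
Add(Function('n')(43, -211), Mul(-1, s)) = Add(Add(-5, -211, Mul(2, Pow(-211, 2)), Mul(2, -211, 43)), Mul(-1, -3781)) = Add(Add(-5, -211, Mul(2, 44521), -18146), 3781) = Add(Add(-5, -211, 89042, -18146), 3781) = Add(70680, 3781) = 74461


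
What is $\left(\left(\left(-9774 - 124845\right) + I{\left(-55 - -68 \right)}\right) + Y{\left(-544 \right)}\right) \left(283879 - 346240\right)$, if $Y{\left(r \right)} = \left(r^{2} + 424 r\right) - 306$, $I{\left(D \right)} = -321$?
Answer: $4363149726$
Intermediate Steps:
$Y{\left(r \right)} = -306 + r^{2} + 424 r$
$\left(\left(\left(-9774 - 124845\right) + I{\left(-55 - -68 \right)}\right) + Y{\left(-544 \right)}\right) \left(283879 - 346240\right) = \left(\left(\left(-9774 - 124845\right) - 321\right) + \left(-306 + \left(-544\right)^{2} + 424 \left(-544\right)\right)\right) \left(283879 - 346240\right) = \left(\left(-134619 - 321\right) - -64974\right) \left(-62361\right) = \left(-134940 + 64974\right) \left(-62361\right) = \left(-69966\right) \left(-62361\right) = 4363149726$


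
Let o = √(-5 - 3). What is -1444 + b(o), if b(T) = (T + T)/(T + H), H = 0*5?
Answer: -1442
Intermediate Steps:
H = 0
o = 2*I*√2 (o = √(-8) = 2*I*√2 ≈ 2.8284*I)
b(T) = 2 (b(T) = (T + T)/(T + 0) = (2*T)/T = 2)
-1444 + b(o) = -1444 + 2 = -1442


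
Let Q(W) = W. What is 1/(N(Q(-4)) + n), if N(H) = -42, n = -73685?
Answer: -1/73727 ≈ -1.3564e-5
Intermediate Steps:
1/(N(Q(-4)) + n) = 1/(-42 - 73685) = 1/(-73727) = -1/73727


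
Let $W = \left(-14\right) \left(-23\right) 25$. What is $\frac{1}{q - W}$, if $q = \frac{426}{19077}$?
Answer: $- \frac{6359}{51189808} \approx -0.00012422$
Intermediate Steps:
$W = 8050$ ($W = 322 \cdot 25 = 8050$)
$q = \frac{142}{6359}$ ($q = 426 \cdot \frac{1}{19077} = \frac{142}{6359} \approx 0.022331$)
$\frac{1}{q - W} = \frac{1}{\frac{142}{6359} - 8050} = \frac{1}{- \frac{51189808}{6359}} = - \frac{6359}{51189808}$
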